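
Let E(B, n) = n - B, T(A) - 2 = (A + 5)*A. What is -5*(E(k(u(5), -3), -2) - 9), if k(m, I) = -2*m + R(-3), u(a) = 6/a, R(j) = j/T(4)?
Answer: 1619/38 ≈ 42.605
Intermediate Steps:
T(A) = 2 + A*(5 + A) (T(A) = 2 + (A + 5)*A = 2 + (5 + A)*A = 2 + A*(5 + A))
R(j) = j/38 (R(j) = j/(2 + 4² + 5*4) = j/(2 + 16 + 20) = j/38)
k(m, I) = -3/38 - 2*m (k(m, I) = -2*m + (1/38)*(-3) = -2*m - 3/38 = -3/38 - 2*m)
-5*(E(k(u(5), -3), -2) - 9) = -5*((-2 - (-3/38 - 12/5)) - 9) = -5*((-2 - 1*(-471/190)) - 9) = -5*((-2 + 471/190) - 9) = -5*(91/190 - 9) = -5*(-1619/190) = 1619/38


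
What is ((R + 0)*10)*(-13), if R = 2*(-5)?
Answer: 1300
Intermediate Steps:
R = -10
((R + 0)*10)*(-13) = ((-10 + 0)*10)*(-13) = -10*10*(-13) = -100*(-13) = 1300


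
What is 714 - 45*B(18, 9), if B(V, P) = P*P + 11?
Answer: -3426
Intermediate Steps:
B(V, P) = 11 + P² (B(V, P) = P² + 11 = 11 + P²)
714 - 45*B(18, 9) = 714 - 45*(11 + 9²) = 714 - 45*(11 + 81) = 714 - 45*92 = 714 - 4140 = -3426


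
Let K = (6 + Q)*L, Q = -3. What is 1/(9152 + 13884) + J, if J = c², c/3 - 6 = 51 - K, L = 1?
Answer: 604556785/23036 ≈ 26244.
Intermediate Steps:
K = 3 (K = (6 - 3)*1 = 3*1 = 3)
c = 162 (c = 18 + 3*(51 - 1*3) = 18 + 3*(51 - 3) = 18 + 3*48 = 18 + 144 = 162)
J = 26244 (J = 162² = 26244)
1/(9152 + 13884) + J = 1/(9152 + 13884) + 26244 = 1/23036 + 26244 = 604556785/23036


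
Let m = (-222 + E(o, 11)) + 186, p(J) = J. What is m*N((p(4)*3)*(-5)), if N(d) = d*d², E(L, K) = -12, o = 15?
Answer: 10368000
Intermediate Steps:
N(d) = d³
m = -48 (m = (-222 - 12) + 186 = -234 + 186 = -48)
m*N((p(4)*3)*(-5)) = -48*((4*3)*(-5))³ = -48*(12*(-5))³ = -48*(-60)³ = -48*(-216000) = 10368000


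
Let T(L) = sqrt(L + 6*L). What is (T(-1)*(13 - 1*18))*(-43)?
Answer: 215*I*sqrt(7) ≈ 568.84*I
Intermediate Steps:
T(L) = sqrt(7)*sqrt(L) (T(L) = sqrt(7*L) = sqrt(7)*sqrt(L))
(T(-1)*(13 - 1*18))*(-43) = ((sqrt(7)*sqrt(-1))*(13 - 1*18))*(-43) = ((sqrt(7)*I)*(13 - 18))*(-43) = ((I*sqrt(7))*(-5))*(-43) = -5*I*sqrt(7)*(-43) = 215*I*sqrt(7)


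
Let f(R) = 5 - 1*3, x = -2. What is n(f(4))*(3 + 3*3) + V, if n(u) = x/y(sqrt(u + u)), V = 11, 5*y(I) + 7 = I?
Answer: 35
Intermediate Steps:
y(I) = -7/5 + I/5
f(R) = 2 (f(R) = 5 - 3 = 2)
n(u) = -2/(-7/5 + sqrt(2)*sqrt(u)/5) (n(u) = -2/(-7/5 + sqrt(u + u)/5) = -2/(-7/5 + sqrt(2*u)/5) = -2/(-7/5 + (sqrt(2)*sqrt(u))/5) = -2/(-7/5 + sqrt(2)*sqrt(u)/5))
n(f(4))*(3 + 3*3) + V = (-10/(-7 + sqrt(2)*sqrt(2)))*(3 + 3*3) + 11 = (-10/(-7 + 2))*(3 + 9) + 11 = -10/(-5)*12 + 11 = -10*(-1/5)*12 + 11 = 2*12 + 11 = 24 + 11 = 35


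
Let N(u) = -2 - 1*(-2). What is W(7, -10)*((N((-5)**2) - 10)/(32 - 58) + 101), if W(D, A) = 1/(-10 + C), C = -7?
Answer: -1318/221 ≈ -5.9638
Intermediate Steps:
N(u) = 0 (N(u) = -2 + 2 = 0)
W(D, A) = -1/17 (W(D, A) = 1/(-10 - 7) = 1/(-17) = -1/17)
W(7, -10)*((N((-5)**2) - 10)/(32 - 58) + 101) = -((0 - 10)/(32 - 58) + 101)/17 = -(-10/(-26) + 101)/17 = -(-10*(-1/26) + 101)/17 = -(5/13 + 101)/17 = -1/17*1318/13 = -1318/221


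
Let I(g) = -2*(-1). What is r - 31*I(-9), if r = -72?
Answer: -134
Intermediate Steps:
I(g) = 2
r - 31*I(-9) = -72 - 31*2 = -72 - 62 = -134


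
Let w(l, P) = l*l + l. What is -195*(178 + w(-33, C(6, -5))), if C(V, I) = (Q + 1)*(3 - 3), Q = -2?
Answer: -240630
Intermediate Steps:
C(V, I) = 0 (C(V, I) = (-2 + 1)*(3 - 3) = -1*0 = 0)
w(l, P) = l + l**2 (w(l, P) = l**2 + l = l + l**2)
-195*(178 + w(-33, C(6, -5))) = -195*(178 - 33*(1 - 33)) = -195*(178 - 33*(-32)) = -195*(178 + 1056) = -195*1234 = -240630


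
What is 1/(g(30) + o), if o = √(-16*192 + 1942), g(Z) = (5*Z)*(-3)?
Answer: -45/20363 - I*√1130/203630 ≈ -0.0022099 - 0.00016508*I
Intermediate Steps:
g(Z) = -15*Z
o = I*√1130 (o = √(-3072 + 1942) = √(-1130) = I*√1130 ≈ 33.615*I)
1/(g(30) + o) = 1/(-15*30 + I*√1130) = 1/(-450 + I*√1130)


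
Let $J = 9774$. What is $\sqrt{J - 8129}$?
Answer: $\sqrt{1645} \approx 40.559$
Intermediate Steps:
$\sqrt{J - 8129} = \sqrt{9774 - 8129} = \sqrt{1645}$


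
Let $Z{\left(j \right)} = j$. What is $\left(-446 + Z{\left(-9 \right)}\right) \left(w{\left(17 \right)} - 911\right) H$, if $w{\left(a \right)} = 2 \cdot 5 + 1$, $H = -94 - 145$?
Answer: $-97870500$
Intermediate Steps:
$H = -239$
$w{\left(a \right)} = 11$ ($w{\left(a \right)} = 10 + 1 = 11$)
$\left(-446 + Z{\left(-9 \right)}\right) \left(w{\left(17 \right)} - 911\right) H = \left(-446 - 9\right) \left(11 - 911\right) \left(-239\right) = \left(-455\right) \left(-900\right) \left(-239\right) = 409500 \left(-239\right) = -97870500$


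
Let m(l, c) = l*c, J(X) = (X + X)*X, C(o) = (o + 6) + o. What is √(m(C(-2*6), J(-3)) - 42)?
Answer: I*√366 ≈ 19.131*I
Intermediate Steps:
C(o) = 6 + 2*o (C(o) = (6 + o) + o = 6 + 2*o)
J(X) = 2*X² (J(X) = (2*X)*X = 2*X²)
m(l, c) = c*l
√(m(C(-2*6), J(-3)) - 42) = √((2*(-3)²)*(6 + 2*(-2*6)) - 42) = √((2*9)*(6 + 2*(-12)) - 42) = √(18*(6 - 24) - 42) = √(18*(-18) - 42) = √(-324 - 42) = √(-366) = I*√366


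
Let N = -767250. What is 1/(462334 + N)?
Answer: -1/304916 ≈ -3.2796e-6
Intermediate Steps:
1/(462334 + N) = 1/(462334 - 767250) = 1/(-304916) = -1/304916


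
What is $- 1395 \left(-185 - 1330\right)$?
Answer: $2113425$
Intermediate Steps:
$- 1395 \left(-185 - 1330\right) = \left(-1395\right) \left(-1515\right) = 2113425$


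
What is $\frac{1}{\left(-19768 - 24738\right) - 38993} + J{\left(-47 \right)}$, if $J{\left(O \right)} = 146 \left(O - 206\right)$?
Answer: $- \frac{3084286063}{83499} \approx -36938.0$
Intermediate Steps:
$J{\left(O \right)} = -30076 + 146 O$ ($J{\left(O \right)} = 146 \left(-206 + O\right) = -30076 + 146 O$)
$\frac{1}{\left(-19768 - 24738\right) - 38993} + J{\left(-47 \right)} = \frac{1}{\left(-19768 - 24738\right) - 38993} + \left(-30076 + 146 \left(-47\right)\right) = \frac{1}{-44506 - 38993} - 36938 = \frac{1}{-83499} - 36938 = - \frac{1}{83499} - 36938 = - \frac{3084286063}{83499}$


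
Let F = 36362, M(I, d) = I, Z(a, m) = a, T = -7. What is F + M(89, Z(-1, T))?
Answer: 36451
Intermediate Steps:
F + M(89, Z(-1, T)) = 36362 + 89 = 36451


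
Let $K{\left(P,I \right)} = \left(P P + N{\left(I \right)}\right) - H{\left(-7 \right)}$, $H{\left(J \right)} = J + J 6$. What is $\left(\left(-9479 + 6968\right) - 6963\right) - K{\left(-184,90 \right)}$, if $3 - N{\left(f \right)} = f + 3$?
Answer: $-43289$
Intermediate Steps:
$H{\left(J \right)} = 7 J$ ($H{\left(J \right)} = J + 6 J = 7 J$)
$N{\left(f \right)} = - f$ ($N{\left(f \right)} = 3 - \left(f + 3\right) = 3 - \left(3 + f\right) = - f$)
$K{\left(P,I \right)} = 49 + P^{2} - I$ ($K{\left(P,I \right)} = \left(P P - I\right) - 7 \left(-7\right) = \left(P^{2} - I\right) - -49 = \left(P^{2} - I\right) + 49 = 49 + P^{2} - I$)
$\left(\left(-9479 + 6968\right) - 6963\right) - K{\left(-184,90 \right)} = \left(\left(-9479 + 6968\right) - 6963\right) - \left(49 + \left(-184\right)^{2} - 90\right) = \left(-2511 - 6963\right) - \left(49 + 33856 - 90\right) = -9474 - 33815 = -43289$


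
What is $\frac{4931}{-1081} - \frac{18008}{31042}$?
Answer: $- \frac{86267375}{16778201} \approx -5.1416$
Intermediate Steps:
$\frac{4931}{-1081} - \frac{18008}{31042} = 4931 \left(- \frac{1}{1081}\right) - \frac{9004}{15521} = - \frac{4931}{1081} - \frac{9004}{15521} = - \frac{86267375}{16778201}$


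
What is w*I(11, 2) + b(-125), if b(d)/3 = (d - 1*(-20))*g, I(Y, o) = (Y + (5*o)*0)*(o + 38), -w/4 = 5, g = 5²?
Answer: -16675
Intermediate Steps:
g = 25
w = -20 (w = -4*5 = -20)
I(Y, o) = Y*(38 + o) (I(Y, o) = (Y + 0)*(38 + o) = Y*(38 + o))
b(d) = 1500 + 75*d (b(d) = 3*((d - 1*(-20))*25) = 3*((d + 20)*25) = 3*((20 + d)*25) = 3*(500 + 25*d) = 1500 + 75*d)
w*I(11, 2) + b(-125) = -220*(38 + 2) + (1500 + 75*(-125)) = -220*40 + (1500 - 9375) = -20*440 - 7875 = -8800 - 7875 = -16675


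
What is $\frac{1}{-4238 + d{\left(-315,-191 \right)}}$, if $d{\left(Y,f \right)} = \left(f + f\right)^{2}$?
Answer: $\frac{1}{141686} \approx 7.0579 \cdot 10^{-6}$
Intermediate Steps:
$d{\left(Y,f \right)} = 4 f^{2}$ ($d{\left(Y,f \right)} = \left(2 f\right)^{2} = 4 f^{2}$)
$\frac{1}{-4238 + d{\left(-315,-191 \right)}} = \frac{1}{-4238 + 4 \left(-191\right)^{2}} = \frac{1}{-4238 + 4 \cdot 36481} = \frac{1}{-4238 + 145924} = \frac{1}{141686}$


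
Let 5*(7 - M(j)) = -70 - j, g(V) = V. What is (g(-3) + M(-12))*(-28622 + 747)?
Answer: -434850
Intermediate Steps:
M(j) = 21 + j/5 (M(j) = 7 - (-70 - j)/5 = 7 + (14 + j/5) = 21 + j/5)
(g(-3) + M(-12))*(-28622 + 747) = (-3 + (21 + (⅕)*(-12)))*(-28622 + 747) = (-3 + (21 - 12/5))*(-27875) = (-3 + 93/5)*(-27875) = (78/5)*(-27875) = -434850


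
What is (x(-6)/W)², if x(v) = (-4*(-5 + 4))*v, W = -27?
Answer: 64/81 ≈ 0.79012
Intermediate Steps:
x(v) = 4*v (x(v) = (-4*(-1))*v = 4*v)
(x(-6)/W)² = ((4*(-6))/(-27))² = (-24*(-1/27))² = (8/9)² = 64/81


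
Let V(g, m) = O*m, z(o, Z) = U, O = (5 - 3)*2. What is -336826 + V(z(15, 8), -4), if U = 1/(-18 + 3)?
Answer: -336842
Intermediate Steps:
U = -1/15 (U = 1/(-15) = -1/15 ≈ -0.066667)
O = 4 (O = 2*2 = 4)
z(o, Z) = -1/15
V(g, m) = 4*m
-336826 + V(z(15, 8), -4) = -336826 + 4*(-4) = -336826 - 16 = -336842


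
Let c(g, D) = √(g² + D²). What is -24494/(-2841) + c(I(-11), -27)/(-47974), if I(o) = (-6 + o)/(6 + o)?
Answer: 24494/2841 - √18514/239870 ≈ 8.6210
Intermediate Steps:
I(o) = (-6 + o)/(6 + o)
c(g, D) = √(D² + g²)
-24494/(-2841) + c(I(-11), -27)/(-47974) = -24494/(-2841) + √((-27)² + ((-6 - 11)/(6 - 11))²)/(-47974) = -24494*(-1/2841) + √(729 + (-17/(-5))²)*(-1/47974) = 24494/2841 + √(729 + (-⅕*(-17))²)*(-1/47974) = 24494/2841 + √(729 + (17/5)²)*(-1/47974) = 24494/2841 + √(729 + 289/25)*(-1/47974) = 24494/2841 + √(18514/25)*(-1/47974) = 24494/2841 + (√18514/5)*(-1/47974) = 24494/2841 - √18514/239870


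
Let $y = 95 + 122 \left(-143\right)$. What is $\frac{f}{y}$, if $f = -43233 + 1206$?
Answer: $\frac{42027}{17351} \approx 2.4222$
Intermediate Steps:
$f = -42027$
$y = -17351$ ($y = 95 - 17446 = -17351$)
$\frac{f}{y} = - \frac{42027}{-17351} = \left(-42027\right) \left(- \frac{1}{17351}\right) = \frac{42027}{17351}$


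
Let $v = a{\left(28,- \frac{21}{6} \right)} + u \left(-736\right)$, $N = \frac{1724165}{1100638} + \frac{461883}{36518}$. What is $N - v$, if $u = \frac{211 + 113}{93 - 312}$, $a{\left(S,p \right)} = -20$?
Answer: $- \frac{773620017168850}{733524047333} \approx -1054.7$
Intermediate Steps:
$u = - \frac{108}{73}$ ($u = \frac{324}{-219} = 324 \left(- \frac{1}{219}\right) = - \frac{108}{73} \approx -1.4795$)
$N = \frac{142832259706}{10048274621}$ ($N = 1724165 \cdot \frac{1}{1100638} + 461883 \cdot \frac{1}{36518} = \frac{1724165}{1100638} + \frac{461883}{36518} = \frac{142832259706}{10048274621} \approx 14.215$)
$v = \frac{78028}{73}$ ($v = -20 - - \frac{79488}{73} = -20 + \frac{79488}{73} = \frac{78028}{73} \approx 1068.9$)
$N - v = \frac{142832259706}{10048274621} - \frac{78028}{73} = - \frac{773620017168850}{733524047333}$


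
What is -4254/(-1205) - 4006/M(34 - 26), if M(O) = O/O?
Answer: -4822976/1205 ≈ -4002.5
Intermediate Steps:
M(O) = 1
-4254/(-1205) - 4006/M(34 - 26) = -4254/(-1205) - 4006/1 = -4254*(-1/1205) - 4006*1 = 4254/1205 - 4006 = -4822976/1205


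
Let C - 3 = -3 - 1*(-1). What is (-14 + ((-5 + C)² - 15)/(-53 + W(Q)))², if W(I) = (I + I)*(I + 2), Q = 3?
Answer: 104329/529 ≈ 197.22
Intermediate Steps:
C = 1 (C = 3 + (-3 - 1*(-1)) = 3 + (-3 + 1) = 3 - 2 = 1)
W(I) = 2*I*(2 + I) (W(I) = (2*I)*(2 + I) = 2*I*(2 + I))
(-14 + ((-5 + C)² - 15)/(-53 + W(Q)))² = (-14 + ((-5 + 1)² - 15)/(-53 + 2*3*(2 + 3)))² = (-14 + ((-4)² - 15)/(-53 + 2*3*5))² = (-14 + (16 - 15)/(-53 + 30))² = (-14 + 1/(-23))² = (-14 + 1*(-1/23))² = (-14 - 1/23)² = (-323/23)² = 104329/529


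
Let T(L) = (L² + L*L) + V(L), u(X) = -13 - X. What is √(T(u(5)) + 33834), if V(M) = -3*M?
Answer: 2*√8634 ≈ 185.84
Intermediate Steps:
T(L) = -3*L + 2*L² (T(L) = (L² + L*L) - 3*L = (L² + L²) - 3*L = 2*L² - 3*L = -3*L + 2*L²)
√(T(u(5)) + 33834) = √((-13 - 1*5)*(-3 + 2*(-13 - 1*5)) + 33834) = √((-13 - 5)*(-3 + 2*(-13 - 5)) + 33834) = √(-18*(-3 + 2*(-18)) + 33834) = √(-18*(-3 - 36) + 33834) = √(-18*(-39) + 33834) = √(702 + 33834) = √34536 = 2*√8634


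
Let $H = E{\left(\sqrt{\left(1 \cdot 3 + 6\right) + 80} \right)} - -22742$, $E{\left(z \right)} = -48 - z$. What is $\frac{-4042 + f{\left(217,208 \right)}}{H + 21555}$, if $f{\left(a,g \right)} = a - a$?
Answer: $- \frac{89427229}{978986956} - \frac{2021 \sqrt{89}}{978986956} \approx -0.091366$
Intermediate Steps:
$f{\left(a,g \right)} = 0$
$H = 22694 - \sqrt{89}$ ($H = \left(-48 - \sqrt{\left(1 \cdot 3 + 6\right) + 80}\right) - -22742 = \left(-48 - \sqrt{\left(3 + 6\right) + 80}\right) + 22742 = \left(-48 - \sqrt{9 + 80}\right) + 22742 = \left(-48 - \sqrt{89}\right) + 22742 = 22694 - \sqrt{89} \approx 22685.0$)
$\frac{-4042 + f{\left(217,208 \right)}}{H + 21555} = \frac{-4042 + 0}{\left(22694 - \sqrt{89}\right) + 21555} = - \frac{4042}{44249 - \sqrt{89}}$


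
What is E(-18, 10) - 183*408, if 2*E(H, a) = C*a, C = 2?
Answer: -74654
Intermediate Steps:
E(H, a) = a (E(H, a) = (2*a)/2 = a)
E(-18, 10) - 183*408 = 10 - 183*408 = 10 - 74664 = -74654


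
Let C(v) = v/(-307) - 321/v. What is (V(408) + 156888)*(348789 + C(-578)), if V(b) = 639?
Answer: 9749605244616675/177446 ≈ 5.4944e+10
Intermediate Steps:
C(v) = -321/v - v/307 (C(v) = v*(-1/307) - 321/v = -v/307 - 321/v = -321/v - v/307)
(V(408) + 156888)*(348789 + C(-578)) = (639 + 156888)*(348789 + (-321/(-578) - 1/307*(-578))) = 157527*(348789 + (-321*(-1/578) + 578/307)) = 157527*(348789 + (321/578 + 578/307)) = 157527*(348789 + 432631/177446) = 157527*(61891645525/177446) = 9749605244616675/177446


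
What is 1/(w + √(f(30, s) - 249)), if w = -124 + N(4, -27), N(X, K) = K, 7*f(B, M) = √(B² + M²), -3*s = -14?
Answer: -1/(151 - I*√(249 - 2*√2074/21)) ≈ -0.0065522 - 0.00067873*I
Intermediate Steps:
s = 14/3 (s = -⅓*(-14) = 14/3 ≈ 4.6667)
f(B, M) = √(B² + M²)/7
w = -151 (w = -124 - 27 = -151)
1/(w + √(f(30, s) - 249)) = 1/(-151 + √(√(30² + (14/3)²)/7 - 249)) = 1/(-151 + √(√(900 + 196/9)/7 - 249)) = 1/(-151 + √(√(8296/9)/7 - 249)) = 1/(-151 + √((2*√2074/3)/7 - 249)) = 1/(-151 + √(2*√2074/21 - 249)) = 1/(-151 + √(-249 + 2*√2074/21))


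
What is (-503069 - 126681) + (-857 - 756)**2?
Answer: 1972019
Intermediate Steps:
(-503069 - 126681) + (-857 - 756)**2 = -629750 + (-1613)**2 = -629750 + 2601769 = 1972019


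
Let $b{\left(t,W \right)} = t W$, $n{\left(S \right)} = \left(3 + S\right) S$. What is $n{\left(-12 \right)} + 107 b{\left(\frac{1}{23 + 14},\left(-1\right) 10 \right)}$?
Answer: $\frac{2926}{37} \approx 79.081$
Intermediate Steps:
$n{\left(S \right)} = S \left(3 + S\right)$
$b{\left(t,W \right)} = W t$
$n{\left(-12 \right)} + 107 b{\left(\frac{1}{23 + 14},\left(-1\right) 10 \right)} = - 12 \left(3 - 12\right) + 107 \frac{\left(-1\right) 10}{23 + 14} = \left(-12\right) \left(-9\right) + 107 \left(- \frac{10}{37}\right) = 108 + 107 \left(\left(-10\right) \frac{1}{37}\right) = 108 + 107 \left(- \frac{10}{37}\right) = 108 - \frac{1070}{37} = \frac{2926}{37}$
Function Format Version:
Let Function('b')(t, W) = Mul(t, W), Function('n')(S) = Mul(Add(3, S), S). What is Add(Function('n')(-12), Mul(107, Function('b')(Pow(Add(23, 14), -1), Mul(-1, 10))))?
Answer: Rational(2926, 37) ≈ 79.081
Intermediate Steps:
Function('n')(S) = Mul(S, Add(3, S))
Function('b')(t, W) = Mul(W, t)
Add(Function('n')(-12), Mul(107, Function('b')(Pow(Add(23, 14), -1), Mul(-1, 10)))) = Add(Mul(-12, Add(3, -12)), Mul(107, Mul(Mul(-1, 10), Pow(Add(23, 14), -1)))) = Add(Mul(-12, -9), Mul(107, Mul(-10, Pow(37, -1)))) = Add(108, Mul(107, Mul(-10, Rational(1, 37)))) = Add(108, Mul(107, Rational(-10, 37))) = Add(108, Rational(-1070, 37)) = Rational(2926, 37)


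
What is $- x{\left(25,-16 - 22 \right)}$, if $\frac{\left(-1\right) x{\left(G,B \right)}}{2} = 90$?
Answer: $180$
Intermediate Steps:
$x{\left(G,B \right)} = -180$ ($x{\left(G,B \right)} = \left(-2\right) 90 = -180$)
$- x{\left(25,-16 - 22 \right)} = \left(-1\right) \left(-180\right) = 180$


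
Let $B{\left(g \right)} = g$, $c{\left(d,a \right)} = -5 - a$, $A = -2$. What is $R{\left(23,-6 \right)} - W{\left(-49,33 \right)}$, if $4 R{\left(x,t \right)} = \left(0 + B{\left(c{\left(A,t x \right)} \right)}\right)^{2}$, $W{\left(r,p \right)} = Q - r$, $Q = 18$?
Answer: $\frac{17421}{4} \approx 4355.3$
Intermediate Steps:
$W{\left(r,p \right)} = 18 - r$
$R{\left(x,t \right)} = \frac{\left(-5 - t x\right)^{2}}{4}$ ($R{\left(x,t \right)} = \frac{\left(0 - \left(5 + t x\right)\right)^{2}}{4} = \frac{\left(-5 - t x\right)^{2}}{4}$)
$R{\left(23,-6 \right)} - W{\left(-49,33 \right)} = \frac{\left(5 - 138\right)^{2}}{4} - \left(18 - -49\right) = \frac{\left(5 - 138\right)^{2}}{4} - \left(18 + 49\right) = \frac{\left(-133\right)^{2}}{4} - 67 = \frac{1}{4} \cdot 17689 - 67 = \frac{17689}{4} - 67 = \frac{17421}{4}$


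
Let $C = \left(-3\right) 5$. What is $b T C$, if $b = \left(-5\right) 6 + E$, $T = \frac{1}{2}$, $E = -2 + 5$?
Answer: $\frac{405}{2} \approx 202.5$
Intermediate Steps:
$C = -15$
$E = 3$
$T = \frac{1}{2} \approx 0.5$
$b = -27$ ($b = \left(-5\right) 6 + 3 = -30 + 3 = -27$)
$b T C = \left(-27\right) \frac{1}{2} \left(-15\right) = \left(- \frac{27}{2}\right) \left(-15\right) = \frac{405}{2}$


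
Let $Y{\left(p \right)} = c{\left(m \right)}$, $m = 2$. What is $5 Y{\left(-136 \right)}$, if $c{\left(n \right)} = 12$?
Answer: $60$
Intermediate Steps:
$Y{\left(p \right)} = 12$
$5 Y{\left(-136 \right)} = 5 \cdot 12 = 60$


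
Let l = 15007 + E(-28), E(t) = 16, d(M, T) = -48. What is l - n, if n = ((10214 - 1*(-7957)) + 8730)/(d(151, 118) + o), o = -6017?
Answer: 91141396/6065 ≈ 15027.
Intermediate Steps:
n = -26901/6065 (n = ((10214 - 1*(-7957)) + 8730)/(-48 - 6017) = ((10214 + 7957) + 8730)/(-6065) = (18171 + 8730)*(-1/6065) = 26901*(-1/6065) = -26901/6065 ≈ -4.4354)
l = 15023 (l = 15007 + 16 = 15023)
l - n = 15023 - 1*(-26901/6065) = 15023 + 26901/6065 = 91141396/6065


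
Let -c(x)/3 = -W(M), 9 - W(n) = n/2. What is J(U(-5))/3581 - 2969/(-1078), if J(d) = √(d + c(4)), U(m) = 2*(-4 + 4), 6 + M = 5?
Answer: 2969/1078 + √114/7162 ≈ 2.7557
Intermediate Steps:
M = -1 (M = -6 + 5 = -1)
W(n) = 9 - n/2
c(x) = 57/2 (c(x) = -(-3)*(9 - ½*(-1)) = -(-3)*(9 + ½) = -(-3)*19/2 = -3*(-19/2) = 57/2)
U(m) = 0 (U(m) = 2*0 = 0)
J(d) = √(57/2 + d) (J(d) = √(d + 57/2) = √(57/2 + d))
J(U(-5))/3581 - 2969/(-1078) = (√(114 + 4*0)/2)/3581 - 2969/(-1078) = (√(114 + 0)/2)*(1/3581) - 2969*(-1/1078) = (√114/2)*(1/3581) + 2969/1078 = √114/7162 + 2969/1078 = 2969/1078 + √114/7162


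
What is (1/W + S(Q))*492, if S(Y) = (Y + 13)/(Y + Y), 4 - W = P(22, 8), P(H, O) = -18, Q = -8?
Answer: -5781/44 ≈ -131.39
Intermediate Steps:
W = 22 (W = 4 - 1*(-18) = 4 + 18 = 22)
S(Y) = (13 + Y)/(2*Y) (S(Y) = (13 + Y)/((2*Y)) = (13 + Y)*(1/(2*Y)) = (13 + Y)/(2*Y))
(1/W + S(Q))*492 = (1/22 + (1/2)*(13 - 8)/(-8))*492 = (1/22 + (1/2)*(-1/8)*5)*492 = (1/22 - 5/16)*492 = -47/176*492 = -5781/44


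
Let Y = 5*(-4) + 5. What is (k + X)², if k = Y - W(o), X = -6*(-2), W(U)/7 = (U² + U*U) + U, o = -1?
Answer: 100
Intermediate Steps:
Y = -15 (Y = -20 + 5 = -15)
W(U) = 7*U + 14*U² (W(U) = 7*((U² + U*U) + U) = 7*((U² + U²) + U) = 7*(2*U² + U) = 7*(U + 2*U²) = 7*U + 14*U²)
X = 12
k = -22 (k = -15 - 7*(-1)*(1 + 2*(-1)) = -15 - 7*(-1)*(1 - 2) = -15 - 7*(-1)*(-1) = -15 - 1*7 = -15 - 7 = -22)
(k + X)² = (-22 + 12)² = (-10)² = 100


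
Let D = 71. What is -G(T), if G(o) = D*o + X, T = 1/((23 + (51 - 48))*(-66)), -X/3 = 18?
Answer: 92735/1716 ≈ 54.041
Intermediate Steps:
X = -54 (X = -3*18 = -54)
T = -1/1716 (T = -1/66/(23 + 3) = -1/66/26 = (1/26)*(-1/66) = -1/1716 ≈ -0.00058275)
G(o) = -54 + 71*o (G(o) = 71*o - 54 = -54 + 71*o)
-G(T) = -(-54 + 71*(-1/1716)) = -(-54 - 71/1716) = -1*(-92735/1716) = 92735/1716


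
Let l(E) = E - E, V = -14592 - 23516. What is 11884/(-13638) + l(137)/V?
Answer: -5942/6819 ≈ -0.87139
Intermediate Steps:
V = -38108
l(E) = 0
11884/(-13638) + l(137)/V = 11884/(-13638) + 0/(-38108) = 11884*(-1/13638) + 0*(-1/38108) = -5942/6819 + 0 = -5942/6819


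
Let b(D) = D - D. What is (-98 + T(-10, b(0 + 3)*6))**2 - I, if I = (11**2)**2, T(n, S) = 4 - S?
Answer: -5805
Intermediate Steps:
b(D) = 0
I = 14641 (I = 121**2 = 14641)
(-98 + T(-10, b(0 + 3)*6))**2 - I = (-98 + (4 - 0*6))**2 - 1*14641 = (-98 + (4 - 1*0))**2 - 14641 = (-98 + (4 + 0))**2 - 14641 = (-98 + 4)**2 - 14641 = (-94)**2 - 14641 = 8836 - 14641 = -5805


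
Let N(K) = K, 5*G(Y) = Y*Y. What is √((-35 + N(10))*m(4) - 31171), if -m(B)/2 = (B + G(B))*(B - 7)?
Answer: I*√32251 ≈ 179.59*I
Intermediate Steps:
G(Y) = Y²/5 (G(Y) = (Y*Y)/5 = Y²/5)
m(B) = -2*(-7 + B)*(B + B²/5) (m(B) = -2*(B + B²/5)*(B - 7) = -2*(B + B²/5)*(-7 + B) = -2*(-7 + B)*(B + B²/5))
√((-35 + N(10))*m(4) - 31171) = √((-35 + 10)*((⅖)*4*(35 - 1*4² + 2*4)) - 31171) = √(-10*4*(35 - 1*16 + 8) - 31171) = √(-10*4*(35 - 16 + 8) - 31171) = √(-10*4*27 - 31171) = √(-25*216/5 - 31171) = √(-1080 - 31171) = √(-32251) = I*√32251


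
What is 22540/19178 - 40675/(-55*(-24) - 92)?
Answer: -376193015/11775292 ≈ -31.948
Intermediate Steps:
22540/19178 - 40675/(-55*(-24) - 92) = 22540*(1/19178) - 40675/(1320 - 92) = 11270/9589 - 40675/1228 = -376193015/11775292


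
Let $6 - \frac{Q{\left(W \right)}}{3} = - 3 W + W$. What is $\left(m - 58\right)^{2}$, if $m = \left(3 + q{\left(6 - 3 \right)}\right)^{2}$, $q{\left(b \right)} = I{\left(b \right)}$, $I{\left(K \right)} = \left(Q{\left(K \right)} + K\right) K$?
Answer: $205692964$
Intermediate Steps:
$Q{\left(W \right)} = 18 + 6 W$ ($Q{\left(W \right)} = 18 - 3 \left(- 3 W + W\right) = 18 - 3 \left(- 2 W\right) = 18 + 6 W$)
$I{\left(K \right)} = K \left(18 + 7 K\right)$ ($I{\left(K \right)} = \left(\left(18 + 6 K\right) + K\right) K = \left(18 + 7 K\right) K = K \left(18 + 7 K\right)$)
$q{\left(b \right)} = b \left(18 + 7 b\right)$
$m = 14400$ ($m = \left(3 + \left(6 - 3\right) \left(18 + 7 \left(6 - 3\right)\right)\right)^{2} = \left(3 + 3 \left(18 + 7 \cdot 3\right)\right)^{2} = \left(3 + 3 \left(18 + 21\right)\right)^{2} = \left(3 + 3 \cdot 39\right)^{2} = \left(3 + 117\right)^{2} = 120^{2} = 14400$)
$\left(m - 58\right)^{2} = \left(14400 - 58\right)^{2} = 14342^{2} = 205692964$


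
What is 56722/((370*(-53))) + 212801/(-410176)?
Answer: -13719515341/4021775680 ≈ -3.4113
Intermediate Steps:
56722/((370*(-53))) + 212801/(-410176) = 56722/(-19610) + 212801*(-1/410176) = 56722*(-1/19610) - 212801/410176 = -28361/9805 - 212801/410176 = -13719515341/4021775680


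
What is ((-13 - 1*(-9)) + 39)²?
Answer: 1225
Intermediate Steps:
((-13 - 1*(-9)) + 39)² = ((-13 + 9) + 39)² = (-4 + 39)² = 35² = 1225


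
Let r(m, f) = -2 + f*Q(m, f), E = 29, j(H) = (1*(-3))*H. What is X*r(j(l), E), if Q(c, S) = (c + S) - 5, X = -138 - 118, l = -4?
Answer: -266752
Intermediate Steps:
X = -256
j(H) = -3*H
Q(c, S) = -5 + S + c (Q(c, S) = (S + c) - 5 = -5 + S + c)
r(m, f) = -2 + f*(-5 + f + m)
X*r(j(l), E) = -256*(-2 + 29*(-5 + 29 - 3*(-4))) = -256*(-2 + 29*(-5 + 29 + 12)) = -256*(-2 + 29*36) = -256*(-2 + 1044) = -256*1042 = -266752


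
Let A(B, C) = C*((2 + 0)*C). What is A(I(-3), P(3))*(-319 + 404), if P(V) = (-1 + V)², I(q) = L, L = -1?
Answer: 2720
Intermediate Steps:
I(q) = -1
A(B, C) = 2*C² (A(B, C) = C*(2*C) = 2*C²)
A(I(-3), P(3))*(-319 + 404) = (2*((-1 + 3)²)²)*(-319 + 404) = (2*(2²)²)*85 = (2*4²)*85 = (2*16)*85 = 32*85 = 2720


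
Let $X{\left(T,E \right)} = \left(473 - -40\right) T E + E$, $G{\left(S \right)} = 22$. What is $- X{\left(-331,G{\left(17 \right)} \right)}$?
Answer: $3735644$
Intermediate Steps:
$X{\left(T,E \right)} = E + 513 E T$ ($X{\left(T,E \right)} = \left(473 + 40\right) T E + E = 513 T E + E = 513 E T + E = E + 513 E T$)
$- X{\left(-331,G{\left(17 \right)} \right)} = - 22 \left(1 + 513 \left(-331\right)\right) = - 22 \left(1 - 169803\right) = - 22 \left(-169802\right) = \left(-1\right) \left(-3735644\right) = 3735644$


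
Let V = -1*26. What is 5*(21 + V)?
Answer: -25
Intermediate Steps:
V = -26
5*(21 + V) = 5*(21 - 26) = 5*(-5) = -25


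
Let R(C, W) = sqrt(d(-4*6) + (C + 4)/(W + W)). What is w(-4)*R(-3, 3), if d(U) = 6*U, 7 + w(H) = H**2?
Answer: 3*I*sqrt(5178)/2 ≈ 107.94*I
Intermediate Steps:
w(H) = -7 + H**2
R(C, W) = sqrt(-144 + (4 + C)/(2*W)) (R(C, W) = sqrt(6*(-4*6) + (C + 4)/(W + W)) = sqrt(6*(-24) + (4 + C)/((2*W))) = sqrt(-144 + (4 + C)*(1/(2*W))) = sqrt(-144 + (4 + C)/(2*W)))
w(-4)*R(-3, 3) = (-7 + (-4)**2)*(sqrt(2)*sqrt((4 - 3 - 288*3)/3)/2) = (-7 + 16)*(sqrt(2)*sqrt((4 - 3 - 864)/3)/2) = 9*(sqrt(2)*sqrt((1/3)*(-863))/2) = 9*(sqrt(2)*sqrt(-863/3)/2) = 9*(sqrt(2)*(I*sqrt(2589)/3)/2) = 9*(I*sqrt(5178)/6) = 3*I*sqrt(5178)/2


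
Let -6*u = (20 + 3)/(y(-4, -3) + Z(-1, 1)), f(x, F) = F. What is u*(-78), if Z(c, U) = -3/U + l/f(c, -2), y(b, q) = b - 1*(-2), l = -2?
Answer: -299/4 ≈ -74.750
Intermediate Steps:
y(b, q) = 2 + b (y(b, q) = b + 2 = 2 + b)
Z(c, U) = 1 - 3/U (Z(c, U) = -3/U - 2/(-2) = -3/U - 2*(-½) = -3/U + 1 = 1 - 3/U)
u = 23/24 (u = -(20 + 3)/(6*((2 - 4) + (-3 + 1)/1)) = -23/(6*(-2 + 1*(-2))) = -23/(6*(-2 - 2)) = -23/(6*(-4)) = -23*(-1)/(6*4) = -⅙*(-23/4) = 23/24 ≈ 0.95833)
u*(-78) = (23/24)*(-78) = -299/4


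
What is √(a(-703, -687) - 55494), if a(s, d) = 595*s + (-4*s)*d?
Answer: I*√2405623 ≈ 1551.0*I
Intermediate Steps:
a(s, d) = 595*s - 4*d*s
√(a(-703, -687) - 55494) = √(-703*(595 - 4*(-687)) - 55494) = √(-703*(595 + 2748) - 55494) = √(-703*3343 - 55494) = √(-2350129 - 55494) = √(-2405623) = I*√2405623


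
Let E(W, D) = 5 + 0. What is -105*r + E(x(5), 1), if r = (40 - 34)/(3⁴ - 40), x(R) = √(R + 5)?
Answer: -425/41 ≈ -10.366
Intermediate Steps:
x(R) = √(5 + R)
r = 6/41 (r = 6/(81 - 40) = 6/41 ≈ 0.14634)
E(W, D) = 5
-105*r + E(x(5), 1) = -105*6/41 + 5 = -630/41 + 5 = -425/41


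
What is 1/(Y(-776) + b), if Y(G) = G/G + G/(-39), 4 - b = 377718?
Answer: -39/14730031 ≈ -2.6477e-6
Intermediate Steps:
b = -377714 (b = 4 - 1*377718 = 4 - 377718 = -377714)
Y(G) = 1 - G/39 (Y(G) = 1 + G*(-1/39) = 1 - G/39)
1/(Y(-776) + b) = 1/((1 - 1/39*(-776)) - 377714) = 1/((1 + 776/39) - 377714) = 1/(815/39 - 377714) = 1/(-14730031/39) = -39/14730031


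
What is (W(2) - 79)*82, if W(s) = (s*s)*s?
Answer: -5822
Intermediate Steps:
W(s) = s³ (W(s) = s²*s = s³)
(W(2) - 79)*82 = (2³ - 79)*82 = (8 - 79)*82 = -71*82 = -5822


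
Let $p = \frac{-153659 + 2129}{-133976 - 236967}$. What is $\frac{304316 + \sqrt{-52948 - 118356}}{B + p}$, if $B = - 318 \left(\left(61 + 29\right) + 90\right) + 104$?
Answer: $- \frac{56441944994}{10597023859} - \frac{2596601 i \sqrt{874}}{10597023859} \approx -5.3262 - 0.007244 i$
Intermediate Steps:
$B = -57136$ ($B = - 318 \left(90 + 90\right) + 104 = \left(-318\right) 180 + 104 = -57240 + 104 = -57136$)
$p = \frac{151530}{370943}$ ($p = - \frac{151530}{-370943} = \left(-151530\right) \left(- \frac{1}{370943}\right) = \frac{151530}{370943} \approx 0.4085$)
$\frac{304316 + \sqrt{-52948 - 118356}}{B + p} = \frac{304316 + \sqrt{-52948 - 118356}}{-57136 + \frac{151530}{370943}} = \frac{304316 + \sqrt{-171304}}{- \frac{21194047718}{370943}} = \left(304316 + 14 i \sqrt{874}\right) \left(- \frac{370943}{21194047718}\right) = - \frac{56441944994}{10597023859} - \frac{2596601 i \sqrt{874}}{10597023859}$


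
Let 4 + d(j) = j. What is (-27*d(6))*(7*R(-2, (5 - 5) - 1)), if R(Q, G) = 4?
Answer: -1512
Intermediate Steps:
d(j) = -4 + j
(-27*d(6))*(7*R(-2, (5 - 5) - 1)) = (-27*(-4 + 6))*(7*4) = -27*2*28 = -54*28 = -1512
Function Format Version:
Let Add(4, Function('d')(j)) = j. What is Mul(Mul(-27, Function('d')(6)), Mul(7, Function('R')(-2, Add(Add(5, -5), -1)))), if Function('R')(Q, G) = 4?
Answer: -1512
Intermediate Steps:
Function('d')(j) = Add(-4, j)
Mul(Mul(-27, Function('d')(6)), Mul(7, Function('R')(-2, Add(Add(5, -5), -1)))) = Mul(Mul(-27, Add(-4, 6)), Mul(7, 4)) = Mul(Mul(-27, 2), 28) = Mul(-54, 28) = -1512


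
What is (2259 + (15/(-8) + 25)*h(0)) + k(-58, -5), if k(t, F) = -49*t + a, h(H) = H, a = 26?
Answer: 5127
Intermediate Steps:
k(t, F) = 26 - 49*t (k(t, F) = -49*t + 26 = 26 - 49*t)
(2259 + (15/(-8) + 25)*h(0)) + k(-58, -5) = (2259 + (15/(-8) + 25)*0) + (26 - 49*(-58)) = (2259 + (15*(-⅛) + 25)*0) + (26 + 2842) = (2259 + (-15/8 + 25)*0) + 2868 = (2259 + (185/8)*0) + 2868 = (2259 + 0) + 2868 = 2259 + 2868 = 5127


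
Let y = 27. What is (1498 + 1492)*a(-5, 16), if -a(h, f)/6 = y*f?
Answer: -7750080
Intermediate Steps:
a(h, f) = -162*f
(1498 + 1492)*a(-5, 16) = (1498 + 1492)*(-162*16) = 2990*(-2592) = -7750080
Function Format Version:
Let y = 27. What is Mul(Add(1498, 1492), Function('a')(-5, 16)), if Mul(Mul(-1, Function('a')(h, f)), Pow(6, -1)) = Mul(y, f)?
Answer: -7750080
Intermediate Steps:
Function('a')(h, f) = Mul(-162, f) (Function('a')(h, f) = Mul(-6, Mul(27, f)) = Mul(-162, f))
Mul(Add(1498, 1492), Function('a')(-5, 16)) = Mul(Add(1498, 1492), Mul(-162, 16)) = Mul(2990, -2592) = -7750080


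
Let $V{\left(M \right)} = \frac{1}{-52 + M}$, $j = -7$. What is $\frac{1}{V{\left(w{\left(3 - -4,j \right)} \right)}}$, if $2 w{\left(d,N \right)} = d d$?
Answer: $- \frac{55}{2} \approx -27.5$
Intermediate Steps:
$w{\left(d,N \right)} = \frac{d^{2}}{2}$ ($w{\left(d,N \right)} = \frac{d d}{2} = \frac{d^{2}}{2}$)
$\frac{1}{V{\left(w{\left(3 - -4,j \right)} \right)}} = \frac{1}{\frac{1}{-52 + \frac{\left(3 - -4\right)^{2}}{2}}} = \frac{1}{\frac{1}{-52 + \frac{\left(3 + 4\right)^{2}}{2}}} = \frac{1}{\frac{1}{-52 + \frac{7^{2}}{2}}} = \frac{1}{\frac{1}{-52 + \frac{1}{2} \cdot 49}} = \frac{1}{\frac{1}{-52 + \frac{49}{2}}} = \frac{1}{\frac{1}{- \frac{55}{2}}} = \frac{1}{- \frac{2}{55}} = - \frac{55}{2}$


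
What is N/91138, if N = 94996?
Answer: 47498/45569 ≈ 1.0423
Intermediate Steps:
N/91138 = 94996/91138 = 94996*(1/91138) = 47498/45569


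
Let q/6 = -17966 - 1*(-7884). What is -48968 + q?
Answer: -109460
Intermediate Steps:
q = -60492 (q = 6*(-17966 - 1*(-7884)) = 6*(-17966 + 7884) = 6*(-10082) = -60492)
-48968 + q = -48968 - 60492 = -109460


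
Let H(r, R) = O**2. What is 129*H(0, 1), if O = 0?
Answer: 0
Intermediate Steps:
H(r, R) = 0 (H(r, R) = 0**2 = 0)
129*H(0, 1) = 129*0 = 0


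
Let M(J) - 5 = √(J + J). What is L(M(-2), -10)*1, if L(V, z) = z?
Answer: -10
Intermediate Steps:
M(J) = 5 + √2*√J (M(J) = 5 + √(J + J) = 5 + √(2*J) = 5 + √2*√J)
L(M(-2), -10)*1 = -10*1 = -10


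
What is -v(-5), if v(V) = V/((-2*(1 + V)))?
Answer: 5/8 ≈ 0.62500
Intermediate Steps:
v(V) = V/(-2 - 2*V)
-v(-5) = -(-1)*(-5)/(2 + 2*(-5)) = -(-1)*(-5)/(2 - 10) = -(-1)*(-5)/(-8) = -(-1)*(-5)*(-1)/8 = -1*(-5/8) = 5/8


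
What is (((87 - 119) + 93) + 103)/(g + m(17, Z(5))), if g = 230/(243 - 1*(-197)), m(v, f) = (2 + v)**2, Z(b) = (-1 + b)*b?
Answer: 7216/15907 ≈ 0.45364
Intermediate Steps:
Z(b) = b*(-1 + b)
g = 23/44 (g = 230/(243 + 197) = 230/440 = 230*(1/440) = 23/44 ≈ 0.52273)
(((87 - 119) + 93) + 103)/(g + m(17, Z(5))) = (((87 - 119) + 93) + 103)/(23/44 + (2 + 17)**2) = ((-32 + 93) + 103)/(23/44 + 19**2) = (61 + 103)/(23/44 + 361) = 164/(15907/44) = 164*(44/15907) = 7216/15907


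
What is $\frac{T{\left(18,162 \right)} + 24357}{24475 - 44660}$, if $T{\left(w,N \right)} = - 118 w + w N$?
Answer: $- \frac{25149}{20185} \approx -1.2459$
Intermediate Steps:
$T{\left(w,N \right)} = - 118 w + N w$
$\frac{T{\left(18,162 \right)} + 24357}{24475 - 44660} = \frac{18 \left(-118 + 162\right) + 24357}{24475 - 44660} = \frac{18 \cdot 44 + 24357}{-20185} = \left(792 + 24357\right) \left(- \frac{1}{20185}\right) = 25149 \left(- \frac{1}{20185}\right) = - \frac{25149}{20185}$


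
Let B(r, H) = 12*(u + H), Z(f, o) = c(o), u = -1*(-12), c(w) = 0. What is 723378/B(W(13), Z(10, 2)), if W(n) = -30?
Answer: 120563/24 ≈ 5023.5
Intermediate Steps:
u = 12
Z(f, o) = 0
B(r, H) = 144 + 12*H (B(r, H) = 12*(12 + H) = 144 + 12*H)
723378/B(W(13), Z(10, 2)) = 723378/(144 + 12*0) = 723378/(144 + 0) = 723378/144 = 723378*(1/144) = 120563/24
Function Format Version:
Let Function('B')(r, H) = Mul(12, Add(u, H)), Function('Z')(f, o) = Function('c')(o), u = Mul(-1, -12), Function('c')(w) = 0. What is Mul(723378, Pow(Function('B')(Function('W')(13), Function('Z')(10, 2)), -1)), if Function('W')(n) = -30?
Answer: Rational(120563, 24) ≈ 5023.5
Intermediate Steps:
u = 12
Function('Z')(f, o) = 0
Function('B')(r, H) = Add(144, Mul(12, H)) (Function('B')(r, H) = Mul(12, Add(12, H)) = Add(144, Mul(12, H)))
Mul(723378, Pow(Function('B')(Function('W')(13), Function('Z')(10, 2)), -1)) = Mul(723378, Pow(Add(144, Mul(12, 0)), -1)) = Mul(723378, Pow(Add(144, 0), -1)) = Mul(723378, Pow(144, -1)) = Mul(723378, Rational(1, 144)) = Rational(120563, 24)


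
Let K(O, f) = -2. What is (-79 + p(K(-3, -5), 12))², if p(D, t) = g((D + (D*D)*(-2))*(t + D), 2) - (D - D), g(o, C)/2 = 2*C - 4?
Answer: 6241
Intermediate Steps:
g(o, C) = -8 + 4*C (g(o, C) = 2*(2*C - 4) = 2*(-4 + 2*C) = -8 + 4*C)
p(D, t) = 0 (p(D, t) = (-8 + 4*2) - (D - D) = (-8 + 8) - 1*0 = 0 + 0 = 0)
(-79 + p(K(-3, -5), 12))² = (-79 + 0)² = (-79)² = 6241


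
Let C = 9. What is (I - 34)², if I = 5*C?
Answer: 121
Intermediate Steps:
I = 45 (I = 5*9 = 45)
(I - 34)² = (45 - 34)² = 11² = 121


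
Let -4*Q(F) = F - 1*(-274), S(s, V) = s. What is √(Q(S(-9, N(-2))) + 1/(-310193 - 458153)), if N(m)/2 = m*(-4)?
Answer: I*√39111057659531/768346 ≈ 8.1394*I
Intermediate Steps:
N(m) = -8*m (N(m) = 2*(m*(-4)) = 2*(-4*m) = -8*m)
Q(F) = -137/2 - F/4 (Q(F) = -(F - 1*(-274))/4 = -(F + 274)/4 = -(274 + F)/4 = -137/2 - F/4)
√(Q(S(-9, N(-2))) + 1/(-310193 - 458153)) = √((-137/2 - ¼*(-9)) + 1/(-310193 - 458153)) = √((-137/2 + 9/4) + 1/(-768346)) = √(-265/4 - 1/768346) = √(-101805847/1536692) = I*√39111057659531/768346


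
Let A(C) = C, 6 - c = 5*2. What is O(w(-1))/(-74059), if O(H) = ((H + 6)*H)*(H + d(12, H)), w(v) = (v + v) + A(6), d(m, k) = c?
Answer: 0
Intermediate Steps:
c = -4 (c = 6 - 5*2 = 6 - 1*10 = 6 - 10 = -4)
d(m, k) = -4
w(v) = 6 + 2*v (w(v) = (v + v) + 6 = 2*v + 6 = 6 + 2*v)
O(H) = H*(-4 + H)*(6 + H) (O(H) = ((H + 6)*H)*(H - 4) = ((6 + H)*H)*(-4 + H) = (H*(6 + H))*(-4 + H) = H*(-4 + H)*(6 + H))
O(w(-1))/(-74059) = ((6 + 2*(-1))*(-24 + (6 + 2*(-1))² + 2*(6 + 2*(-1))))/(-74059) = ((6 - 2)*(-24 + (6 - 2)² + 2*(6 - 2)))*(-1/74059) = (4*(-24 + 4² + 2*4))*(-1/74059) = (4*(-24 + 16 + 8))*(-1/74059) = (4*0)*(-1/74059) = 0*(-1/74059) = 0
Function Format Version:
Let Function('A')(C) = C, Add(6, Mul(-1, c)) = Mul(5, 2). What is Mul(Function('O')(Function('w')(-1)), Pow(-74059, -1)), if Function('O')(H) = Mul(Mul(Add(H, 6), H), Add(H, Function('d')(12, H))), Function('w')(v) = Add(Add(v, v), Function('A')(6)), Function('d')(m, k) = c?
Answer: 0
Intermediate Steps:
c = -4 (c = Add(6, Mul(-1, Mul(5, 2))) = Add(6, Mul(-1, 10)) = Add(6, -10) = -4)
Function('d')(m, k) = -4
Function('w')(v) = Add(6, Mul(2, v)) (Function('w')(v) = Add(Add(v, v), 6) = Add(Mul(2, v), 6) = Add(6, Mul(2, v)))
Function('O')(H) = Mul(H, Add(-4, H), Add(6, H)) (Function('O')(H) = Mul(Mul(Add(H, 6), H), Add(H, -4)) = Mul(Mul(Add(6, H), H), Add(-4, H)) = Mul(Mul(H, Add(6, H)), Add(-4, H)) = Mul(H, Add(-4, H), Add(6, H)))
Mul(Function('O')(Function('w')(-1)), Pow(-74059, -1)) = Mul(Mul(Add(6, Mul(2, -1)), Add(-24, Pow(Add(6, Mul(2, -1)), 2), Mul(2, Add(6, Mul(2, -1))))), Pow(-74059, -1)) = Mul(Mul(Add(6, -2), Add(-24, Pow(Add(6, -2), 2), Mul(2, Add(6, -2)))), Rational(-1, 74059)) = Mul(Mul(4, Add(-24, Pow(4, 2), Mul(2, 4))), Rational(-1, 74059)) = Mul(Mul(4, Add(-24, 16, 8)), Rational(-1, 74059)) = Mul(Mul(4, 0), Rational(-1, 74059)) = Mul(0, Rational(-1, 74059)) = 0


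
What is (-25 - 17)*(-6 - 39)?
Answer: 1890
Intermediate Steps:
(-25 - 17)*(-6 - 39) = -42*(-45) = 1890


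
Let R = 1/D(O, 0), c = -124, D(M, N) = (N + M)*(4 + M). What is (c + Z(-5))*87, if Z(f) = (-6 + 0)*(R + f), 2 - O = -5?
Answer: -630228/77 ≈ -8184.8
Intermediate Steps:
O = 7 (O = 2 - 1*(-5) = 2 + 5 = 7)
D(M, N) = (4 + M)*(M + N) (D(M, N) = (M + N)*(4 + M) = (4 + M)*(M + N))
R = 1/77 (R = 1/(7² + 4*7 + 4*0 + 7*0) = 1/(49 + 28 + 0 + 0) = 1/77 ≈ 0.012987)
Z(f) = -6/77 - 6*f (Z(f) = (-6 + 0)*(1/77 + f) = -6*(1/77 + f) = -6/77 - 6*f)
(c + Z(-5))*87 = (-124 + (-6/77 - 6*(-5)))*87 = (-124 + (-6/77 + 30))*87 = (-124 + 2304/77)*87 = -7244/77*87 = -630228/77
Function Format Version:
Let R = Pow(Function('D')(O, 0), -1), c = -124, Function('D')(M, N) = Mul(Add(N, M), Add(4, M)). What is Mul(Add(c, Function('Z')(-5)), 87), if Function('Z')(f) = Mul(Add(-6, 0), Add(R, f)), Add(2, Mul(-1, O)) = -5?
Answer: Rational(-630228, 77) ≈ -8184.8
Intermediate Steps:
O = 7 (O = Add(2, Mul(-1, -5)) = Add(2, 5) = 7)
Function('D')(M, N) = Mul(Add(4, M), Add(M, N)) (Function('D')(M, N) = Mul(Add(M, N), Add(4, M)) = Mul(Add(4, M), Add(M, N)))
R = Rational(1, 77) (R = Pow(Add(Pow(7, 2), Mul(4, 7), Mul(4, 0), Mul(7, 0)), -1) = Pow(Add(49, 28, 0, 0), -1) = Pow(77, -1) = Rational(1, 77) ≈ 0.012987)
Function('Z')(f) = Add(Rational(-6, 77), Mul(-6, f)) (Function('Z')(f) = Mul(Add(-6, 0), Add(Rational(1, 77), f)) = Mul(-6, Add(Rational(1, 77), f)) = Add(Rational(-6, 77), Mul(-6, f)))
Mul(Add(c, Function('Z')(-5)), 87) = Mul(Add(-124, Add(Rational(-6, 77), Mul(-6, -5))), 87) = Mul(Add(-124, Add(Rational(-6, 77), 30)), 87) = Mul(Add(-124, Rational(2304, 77)), 87) = Mul(Rational(-7244, 77), 87) = Rational(-630228, 77)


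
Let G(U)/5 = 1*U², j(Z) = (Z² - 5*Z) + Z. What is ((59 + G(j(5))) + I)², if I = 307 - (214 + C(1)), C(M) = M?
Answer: 76176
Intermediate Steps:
j(Z) = Z² - 4*Z
G(U) = 5*U² (G(U) = 5*(1*U²) = 5*U²)
I = 92 (I = 307 - (214 + 1) = 307 - 1*215 = 307 - 215 = 92)
((59 + G(j(5))) + I)² = ((59 + 5*(5*(-4 + 5))²) + 92)² = ((59 + 5*(5*1)²) + 92)² = ((59 + 5*5²) + 92)² = ((59 + 5*25) + 92)² = ((59 + 125) + 92)² = (184 + 92)² = 276² = 76176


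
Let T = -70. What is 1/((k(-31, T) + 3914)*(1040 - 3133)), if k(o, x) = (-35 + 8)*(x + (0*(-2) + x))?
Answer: -1/16103542 ≈ -6.2098e-8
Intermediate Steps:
k(o, x) = -54*x (k(o, x) = -27*(x + (0 + x)) = -27*(x + x) = -54*x)
1/((k(-31, T) + 3914)*(1040 - 3133)) = 1/((-54*(-70) + 3914)*(1040 - 3133)) = 1/((3780 + 3914)*(-2093)) = 1/(7694*(-2093)) = 1/(-16103542) = -1/16103542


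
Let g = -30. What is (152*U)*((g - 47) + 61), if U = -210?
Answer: 510720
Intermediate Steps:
(152*U)*((g - 47) + 61) = (152*(-210))*((-30 - 47) + 61) = -31920*(-77 + 61) = -31920*(-16) = 510720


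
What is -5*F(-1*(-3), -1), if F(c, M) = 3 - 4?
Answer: 5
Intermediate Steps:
F(c, M) = -1
-5*F(-1*(-3), -1) = -5*(-1) = 5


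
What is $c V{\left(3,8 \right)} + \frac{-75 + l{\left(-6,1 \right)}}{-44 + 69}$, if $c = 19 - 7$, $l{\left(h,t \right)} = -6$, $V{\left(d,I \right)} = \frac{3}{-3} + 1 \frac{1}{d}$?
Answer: $- \frac{281}{25} \approx -11.24$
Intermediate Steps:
$V{\left(d,I \right)} = -1 + \frac{1}{d}$ ($V{\left(d,I \right)} = 3 \left(- \frac{1}{3}\right) + \frac{1}{d} = -1 + \frac{1}{d}$)
$c = 12$ ($c = 19 - 7 = 12$)
$c V{\left(3,8 \right)} + \frac{-75 + l{\left(-6,1 \right)}}{-44 + 69} = 12 \frac{1 - 3}{3} + \frac{-75 - 6}{-44 + 69} = 12 \frac{1 - 3}{3} - \frac{81}{25} = 12 \cdot \frac{1}{3} \left(-2\right) - \frac{81}{25} = 12 \left(- \frac{2}{3}\right) - \frac{81}{25} = -8 - \frac{81}{25} = - \frac{281}{25}$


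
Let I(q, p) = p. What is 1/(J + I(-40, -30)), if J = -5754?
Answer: -1/5784 ≈ -0.00017289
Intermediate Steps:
1/(J + I(-40, -30)) = 1/(-5754 - 30) = 1/(-5784) = -1/5784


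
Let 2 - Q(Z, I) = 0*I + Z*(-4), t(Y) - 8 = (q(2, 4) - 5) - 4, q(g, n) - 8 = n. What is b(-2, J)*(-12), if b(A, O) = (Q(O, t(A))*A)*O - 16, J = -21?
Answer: 41520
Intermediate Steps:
q(g, n) = 8 + n
t(Y) = 11 (t(Y) = 8 + (((8 + 4) - 5) - 4) = 8 + ((12 - 5) - 4) = 8 + (7 - 4) = 8 + 3 = 11)
Q(Z, I) = 2 + 4*Z (Q(Z, I) = 2 - (0*I + Z*(-4)) = 2 - (0 - 4*Z) = 2 - (-4)*Z = 2 + 4*Z)
b(A, O) = -16 + A*O*(2 + 4*O) (b(A, O) = ((2 + 4*O)*A)*O - 16 = (A*(2 + 4*O))*O - 16 = A*O*(2 + 4*O) - 16 = -16 + A*O*(2 + 4*O))
b(-2, J)*(-12) = (-16 + 2*(-2)*(-21)*(1 + 2*(-21)))*(-12) = (-16 + 2*(-2)*(-21)*(1 - 42))*(-12) = (-16 + 2*(-2)*(-21)*(-41))*(-12) = (-16 - 3444)*(-12) = -3460*(-12) = 41520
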